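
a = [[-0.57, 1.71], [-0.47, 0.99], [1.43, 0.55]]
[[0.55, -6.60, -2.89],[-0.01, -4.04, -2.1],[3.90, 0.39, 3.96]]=a @ [[2.31, 1.56, 3.03], [1.09, -3.34, -0.68]]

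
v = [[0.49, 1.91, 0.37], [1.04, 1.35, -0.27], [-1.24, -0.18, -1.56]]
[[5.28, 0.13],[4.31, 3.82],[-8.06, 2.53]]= v@ [[2.9, 2.56], [1.5, 0.12], [2.69, -3.67]]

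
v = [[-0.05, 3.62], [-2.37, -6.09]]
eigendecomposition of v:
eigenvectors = [[0.85, -0.69], [-0.53, 0.72]]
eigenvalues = [-2.33, -3.81]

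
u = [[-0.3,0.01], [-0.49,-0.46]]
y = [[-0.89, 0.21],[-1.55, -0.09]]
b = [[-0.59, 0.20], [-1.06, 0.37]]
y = u + b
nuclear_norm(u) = 0.91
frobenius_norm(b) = 1.28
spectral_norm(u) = 0.71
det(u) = 0.14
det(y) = 0.41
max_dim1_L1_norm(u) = 0.95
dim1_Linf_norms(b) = [0.59, 1.06]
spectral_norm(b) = 1.28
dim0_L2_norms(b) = [1.21, 0.42]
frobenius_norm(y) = 1.80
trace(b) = -0.22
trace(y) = -0.98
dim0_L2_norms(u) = [0.57, 0.46]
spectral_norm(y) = 1.79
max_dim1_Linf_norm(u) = 0.49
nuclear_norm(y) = 2.01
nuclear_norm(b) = 1.29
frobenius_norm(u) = 0.74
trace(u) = -0.76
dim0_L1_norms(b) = [1.65, 0.57]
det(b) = -0.01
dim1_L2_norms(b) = [0.62, 1.12]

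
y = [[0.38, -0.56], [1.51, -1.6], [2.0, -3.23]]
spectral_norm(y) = 4.43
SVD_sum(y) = [[0.38, -0.56], [1.24, -1.79], [2.16, -3.12]] + [[-0.00, -0.00], [0.27, 0.19], [-0.16, -0.11]]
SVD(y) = [[-0.15, 0.01], [-0.49, -0.87], [-0.86, 0.5]] @ diag([4.425366947839125, 0.3835718667642812]) @ [[-0.57, 0.82], [-0.82, -0.57]]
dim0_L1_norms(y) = [3.89, 5.39]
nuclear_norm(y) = 4.81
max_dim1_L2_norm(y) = 3.8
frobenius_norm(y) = 4.44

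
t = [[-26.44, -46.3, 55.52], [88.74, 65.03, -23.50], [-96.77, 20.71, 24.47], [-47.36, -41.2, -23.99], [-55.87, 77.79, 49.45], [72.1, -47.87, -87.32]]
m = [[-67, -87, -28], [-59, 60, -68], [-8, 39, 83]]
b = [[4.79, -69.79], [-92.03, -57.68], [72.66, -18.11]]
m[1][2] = -68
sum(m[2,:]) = 114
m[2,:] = [-8, 39, 83]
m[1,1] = 60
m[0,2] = -28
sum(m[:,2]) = -13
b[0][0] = 4.79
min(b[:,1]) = -69.79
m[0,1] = -87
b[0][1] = -69.79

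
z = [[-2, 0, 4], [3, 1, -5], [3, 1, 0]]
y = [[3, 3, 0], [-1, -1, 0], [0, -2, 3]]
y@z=[[3, 3, -3], [-1, -1, 1], [3, 1, 10]]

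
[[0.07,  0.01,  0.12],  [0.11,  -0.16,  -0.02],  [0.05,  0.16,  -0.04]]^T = [[0.07, 0.11, 0.05],[0.01, -0.16, 0.16],[0.12, -0.02, -0.04]]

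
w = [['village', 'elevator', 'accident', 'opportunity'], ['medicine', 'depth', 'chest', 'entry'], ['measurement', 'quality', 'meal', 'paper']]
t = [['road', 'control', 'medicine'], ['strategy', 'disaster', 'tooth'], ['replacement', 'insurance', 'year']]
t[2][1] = 'insurance'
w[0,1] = 'elevator'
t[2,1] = 'insurance'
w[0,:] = ['village', 'elevator', 'accident', 'opportunity']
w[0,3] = 'opportunity'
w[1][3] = 'entry'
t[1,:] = ['strategy', 'disaster', 'tooth']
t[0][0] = 'road'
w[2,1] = 'quality'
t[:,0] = ['road', 'strategy', 'replacement']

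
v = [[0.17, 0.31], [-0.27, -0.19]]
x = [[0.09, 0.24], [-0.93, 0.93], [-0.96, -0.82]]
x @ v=[[-0.05, -0.02], [-0.41, -0.46], [0.06, -0.14]]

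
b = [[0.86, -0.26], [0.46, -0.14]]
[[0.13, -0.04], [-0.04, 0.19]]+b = [[0.99,-0.30], [0.42,0.05]]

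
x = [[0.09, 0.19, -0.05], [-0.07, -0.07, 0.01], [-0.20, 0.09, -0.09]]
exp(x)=[[1.09, 0.19, -0.05],[-0.07, 0.93, 0.01],[-0.2, 0.06, 0.92]]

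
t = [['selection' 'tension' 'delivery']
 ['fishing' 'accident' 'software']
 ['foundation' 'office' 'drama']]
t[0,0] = 'selection'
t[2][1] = 'office'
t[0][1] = 'tension'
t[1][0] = 'fishing'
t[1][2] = 'software'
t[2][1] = 'office'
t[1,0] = 'fishing'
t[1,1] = 'accident'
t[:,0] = ['selection', 'fishing', 'foundation']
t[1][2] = 'software'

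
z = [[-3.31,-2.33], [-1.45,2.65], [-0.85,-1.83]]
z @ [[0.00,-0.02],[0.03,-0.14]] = [[-0.07, 0.39], [0.08, -0.34], [-0.05, 0.27]]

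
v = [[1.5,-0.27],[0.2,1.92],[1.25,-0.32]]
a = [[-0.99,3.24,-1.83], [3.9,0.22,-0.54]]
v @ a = [[-2.54,4.80,-2.60], [7.29,1.07,-1.40], [-2.49,3.98,-2.11]]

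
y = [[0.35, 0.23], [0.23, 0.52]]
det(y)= 0.129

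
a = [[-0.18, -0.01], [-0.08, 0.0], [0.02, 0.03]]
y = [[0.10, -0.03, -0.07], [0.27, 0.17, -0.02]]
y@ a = [[-0.02, -0.0], [-0.06, -0.0]]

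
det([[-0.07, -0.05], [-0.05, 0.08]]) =-0.008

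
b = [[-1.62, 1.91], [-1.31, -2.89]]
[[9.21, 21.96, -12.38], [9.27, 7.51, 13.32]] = b @ [[-6.17, -10.83, 1.44], [-0.41, 2.31, -5.26]]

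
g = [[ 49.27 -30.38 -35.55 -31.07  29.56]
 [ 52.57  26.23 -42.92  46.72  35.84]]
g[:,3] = [-31.07, 46.72]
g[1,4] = 35.84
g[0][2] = -35.55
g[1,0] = 52.57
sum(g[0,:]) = -18.16999999999999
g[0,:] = [49.27, -30.38, -35.55, -31.07, 29.56]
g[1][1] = 26.23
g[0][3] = -31.07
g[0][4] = 29.56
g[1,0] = 52.57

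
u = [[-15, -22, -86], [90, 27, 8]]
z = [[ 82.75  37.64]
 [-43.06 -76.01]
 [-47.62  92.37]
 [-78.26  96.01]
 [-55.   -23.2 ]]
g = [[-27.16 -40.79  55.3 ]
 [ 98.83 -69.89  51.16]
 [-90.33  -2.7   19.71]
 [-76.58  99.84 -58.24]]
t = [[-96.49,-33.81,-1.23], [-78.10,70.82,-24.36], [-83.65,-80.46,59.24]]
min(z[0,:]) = 37.64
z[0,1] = 37.64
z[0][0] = 82.75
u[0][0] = -15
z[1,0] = -43.06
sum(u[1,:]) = 125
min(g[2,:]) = -90.33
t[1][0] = -78.1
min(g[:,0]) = -90.33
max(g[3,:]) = 99.84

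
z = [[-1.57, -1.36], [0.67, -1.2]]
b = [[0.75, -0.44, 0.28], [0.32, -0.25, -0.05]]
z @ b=[[-1.61,1.03,-0.37], [0.12,0.01,0.25]]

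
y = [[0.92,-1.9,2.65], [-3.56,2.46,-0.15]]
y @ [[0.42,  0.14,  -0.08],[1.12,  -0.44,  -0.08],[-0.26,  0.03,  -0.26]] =[[-2.43,1.04,-0.61], [1.30,-1.59,0.13]]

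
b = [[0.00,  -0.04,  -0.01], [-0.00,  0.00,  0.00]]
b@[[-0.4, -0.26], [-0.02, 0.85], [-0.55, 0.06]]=[[0.01, -0.03], [0.00, 0.00]]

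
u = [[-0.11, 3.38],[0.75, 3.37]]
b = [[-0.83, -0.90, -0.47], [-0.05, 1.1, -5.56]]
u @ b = [[-0.08, 3.82, -18.74], [-0.79, 3.03, -19.09]]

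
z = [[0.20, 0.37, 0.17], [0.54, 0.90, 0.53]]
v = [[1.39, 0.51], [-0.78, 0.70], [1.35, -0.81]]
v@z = [[0.55, 0.97, 0.51], [0.22, 0.34, 0.24], [-0.17, -0.23, -0.20]]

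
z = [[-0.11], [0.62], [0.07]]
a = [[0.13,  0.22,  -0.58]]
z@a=[[-0.01, -0.02, 0.06],  [0.08, 0.14, -0.36],  [0.01, 0.02, -0.04]]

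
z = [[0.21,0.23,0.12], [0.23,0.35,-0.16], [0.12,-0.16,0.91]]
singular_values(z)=[0.96, 0.51, 0.0]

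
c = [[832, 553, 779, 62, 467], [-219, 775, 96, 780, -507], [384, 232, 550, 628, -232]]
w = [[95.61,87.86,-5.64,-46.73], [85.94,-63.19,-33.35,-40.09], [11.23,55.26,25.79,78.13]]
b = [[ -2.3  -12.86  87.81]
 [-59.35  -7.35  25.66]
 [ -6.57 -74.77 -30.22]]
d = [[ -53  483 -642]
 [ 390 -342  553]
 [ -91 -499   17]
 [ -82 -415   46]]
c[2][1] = 232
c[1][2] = 96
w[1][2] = -33.35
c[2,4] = -232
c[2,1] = 232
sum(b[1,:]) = -41.040000000000006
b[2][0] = -6.57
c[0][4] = 467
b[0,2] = 87.81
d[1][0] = 390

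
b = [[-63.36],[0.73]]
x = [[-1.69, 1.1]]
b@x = [[107.08, -69.70], [-1.23, 0.80]]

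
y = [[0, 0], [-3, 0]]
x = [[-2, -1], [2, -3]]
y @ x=[[0, 0], [6, 3]]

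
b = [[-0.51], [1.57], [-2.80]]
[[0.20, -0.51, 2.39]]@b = [[-7.59]]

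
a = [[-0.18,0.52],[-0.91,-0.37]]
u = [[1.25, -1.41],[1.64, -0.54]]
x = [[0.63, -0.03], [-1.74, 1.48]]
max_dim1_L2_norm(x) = 2.28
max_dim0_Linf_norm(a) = 0.91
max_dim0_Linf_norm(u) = 1.64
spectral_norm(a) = 0.98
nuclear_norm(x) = 2.72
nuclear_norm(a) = 1.53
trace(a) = -0.55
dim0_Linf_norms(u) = [1.64, 1.41]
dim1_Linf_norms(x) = [0.63, 1.74]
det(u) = 1.64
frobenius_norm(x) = 2.37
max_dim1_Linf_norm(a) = 0.91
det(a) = 0.54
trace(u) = 0.71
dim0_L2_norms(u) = [2.06, 1.51]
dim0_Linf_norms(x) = [1.74, 1.48]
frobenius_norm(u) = 2.56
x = a @ u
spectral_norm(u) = 2.47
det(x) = 0.88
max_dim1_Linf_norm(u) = 1.64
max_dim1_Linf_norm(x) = 1.74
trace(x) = 2.11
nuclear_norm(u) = 3.13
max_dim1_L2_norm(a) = 0.98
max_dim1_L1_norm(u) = 2.66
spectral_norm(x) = 2.34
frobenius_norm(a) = 1.13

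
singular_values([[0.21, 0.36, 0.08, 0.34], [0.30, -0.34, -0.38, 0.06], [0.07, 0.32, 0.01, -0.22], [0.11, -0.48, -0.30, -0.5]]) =[0.98, 0.53, 0.38, 0.06]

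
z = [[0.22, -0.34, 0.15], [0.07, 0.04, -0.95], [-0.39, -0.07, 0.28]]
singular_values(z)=[1.02, 0.47, 0.27]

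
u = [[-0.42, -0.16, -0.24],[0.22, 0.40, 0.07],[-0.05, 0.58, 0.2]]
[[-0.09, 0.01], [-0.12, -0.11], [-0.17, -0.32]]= u@[[0.11,0.34], [-0.45,-0.38], [0.48,-0.4]]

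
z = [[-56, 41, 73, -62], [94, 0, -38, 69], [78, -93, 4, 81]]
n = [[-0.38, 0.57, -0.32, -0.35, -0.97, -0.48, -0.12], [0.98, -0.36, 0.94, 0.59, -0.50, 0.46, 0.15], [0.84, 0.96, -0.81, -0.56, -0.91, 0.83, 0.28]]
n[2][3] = -0.557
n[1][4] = -0.498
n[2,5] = 0.83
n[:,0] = [-0.376, 0.985, 0.84]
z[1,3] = 69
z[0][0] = -56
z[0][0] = -56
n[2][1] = 0.96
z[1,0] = 94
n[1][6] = 0.149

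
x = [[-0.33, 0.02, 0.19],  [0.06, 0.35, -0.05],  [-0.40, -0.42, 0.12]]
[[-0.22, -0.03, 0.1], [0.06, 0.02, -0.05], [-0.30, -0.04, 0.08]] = x@[[0.73,0.05,0.08], [0.05,0.04,-0.06], [0.08,-0.06,0.69]]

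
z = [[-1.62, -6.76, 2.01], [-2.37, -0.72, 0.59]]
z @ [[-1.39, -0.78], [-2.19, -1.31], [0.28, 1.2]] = [[17.62,  12.53],[5.04,  3.5]]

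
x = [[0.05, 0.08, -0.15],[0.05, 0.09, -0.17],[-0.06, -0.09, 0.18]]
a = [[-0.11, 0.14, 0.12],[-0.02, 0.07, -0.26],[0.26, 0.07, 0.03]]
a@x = [[-0.01, -0.01, 0.01], [0.02, 0.03, -0.06], [0.01, 0.02, -0.05]]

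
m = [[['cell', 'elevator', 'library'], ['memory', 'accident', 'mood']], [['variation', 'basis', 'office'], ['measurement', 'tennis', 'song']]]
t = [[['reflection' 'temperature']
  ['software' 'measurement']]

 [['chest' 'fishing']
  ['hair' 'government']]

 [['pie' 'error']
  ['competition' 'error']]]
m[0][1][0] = 'memory'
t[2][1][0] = 'competition'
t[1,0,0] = 'chest'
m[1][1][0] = 'measurement'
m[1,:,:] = [['variation', 'basis', 'office'], ['measurement', 'tennis', 'song']]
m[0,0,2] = 'library'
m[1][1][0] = 'measurement'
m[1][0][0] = 'variation'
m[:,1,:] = [['memory', 'accident', 'mood'], ['measurement', 'tennis', 'song']]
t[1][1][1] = 'government'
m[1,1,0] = 'measurement'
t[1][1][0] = 'hair'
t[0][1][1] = 'measurement'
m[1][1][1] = 'tennis'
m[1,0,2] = 'office'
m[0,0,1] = 'elevator'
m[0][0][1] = 'elevator'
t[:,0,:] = [['reflection', 'temperature'], ['chest', 'fishing'], ['pie', 'error']]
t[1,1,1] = 'government'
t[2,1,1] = 'error'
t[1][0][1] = 'fishing'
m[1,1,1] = 'tennis'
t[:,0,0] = ['reflection', 'chest', 'pie']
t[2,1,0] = 'competition'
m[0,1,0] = 'memory'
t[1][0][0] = 'chest'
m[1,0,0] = 'variation'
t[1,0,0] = 'chest'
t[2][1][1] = 'error'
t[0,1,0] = 'software'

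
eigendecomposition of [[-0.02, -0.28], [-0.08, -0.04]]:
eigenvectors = [[0.89,0.87], [-0.45,0.50]]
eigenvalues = [0.12, -0.18]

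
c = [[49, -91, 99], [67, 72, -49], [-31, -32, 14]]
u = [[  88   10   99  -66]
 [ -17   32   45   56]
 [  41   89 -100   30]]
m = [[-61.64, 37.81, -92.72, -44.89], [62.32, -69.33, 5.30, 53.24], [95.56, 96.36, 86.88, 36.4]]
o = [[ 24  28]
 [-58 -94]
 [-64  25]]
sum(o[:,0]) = -98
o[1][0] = -58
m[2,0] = 95.56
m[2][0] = 95.56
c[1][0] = 67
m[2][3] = 36.4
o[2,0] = -64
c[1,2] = -49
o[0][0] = 24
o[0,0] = 24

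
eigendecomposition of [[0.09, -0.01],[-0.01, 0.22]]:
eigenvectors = [[-1.00,  0.08], [-0.08,  -1.0]]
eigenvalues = [0.09, 0.22]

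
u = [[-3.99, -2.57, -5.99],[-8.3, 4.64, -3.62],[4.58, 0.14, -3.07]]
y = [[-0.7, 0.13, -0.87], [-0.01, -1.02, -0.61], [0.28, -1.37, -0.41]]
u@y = [[1.14,10.31,7.49], [4.75,-0.85,5.87], [-4.07,4.66,-2.81]]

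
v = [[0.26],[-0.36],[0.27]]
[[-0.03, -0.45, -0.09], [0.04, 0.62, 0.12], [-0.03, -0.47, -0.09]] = v@[[-0.1, -1.73, -0.33]]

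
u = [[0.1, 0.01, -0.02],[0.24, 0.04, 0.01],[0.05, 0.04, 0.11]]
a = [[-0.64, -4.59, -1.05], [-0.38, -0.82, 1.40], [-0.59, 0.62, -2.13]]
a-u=[[-0.74, -4.6, -1.03], [-0.62, -0.86, 1.39], [-0.64, 0.58, -2.24]]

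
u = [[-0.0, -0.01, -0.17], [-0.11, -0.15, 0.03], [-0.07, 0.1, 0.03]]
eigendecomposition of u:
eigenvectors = [[0.71+0.00j, (0.17+0.49j), (0.17-0.49j)], [(-0.31+0j), -0.70+0.00j, -0.70-0.00j], [-0.63+0.00j, (0.36+0.34j), (0.36-0.34j)]]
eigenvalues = [(0.16+0j), (-0.14+0.06j), (-0.14-0.06j)]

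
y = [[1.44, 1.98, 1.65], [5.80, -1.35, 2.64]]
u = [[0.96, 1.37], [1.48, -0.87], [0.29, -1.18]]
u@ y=[[9.33, 0.05, 5.2], [-2.91, 4.1, 0.15], [-6.43, 2.17, -2.64]]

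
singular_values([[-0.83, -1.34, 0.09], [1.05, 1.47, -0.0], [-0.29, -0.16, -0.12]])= [2.41, 0.22, 0.0]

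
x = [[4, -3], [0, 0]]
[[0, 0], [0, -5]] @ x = [[0, 0], [0, 0]]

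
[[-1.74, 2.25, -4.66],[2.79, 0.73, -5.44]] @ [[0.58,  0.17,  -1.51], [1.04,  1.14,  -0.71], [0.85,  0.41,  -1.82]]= [[-2.63,  0.36,  9.51], [-2.25,  -0.92,  5.17]]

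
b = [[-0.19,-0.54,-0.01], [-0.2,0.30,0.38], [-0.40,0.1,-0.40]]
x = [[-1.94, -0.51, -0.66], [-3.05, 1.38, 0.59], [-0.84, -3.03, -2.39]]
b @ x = [[2.02, -0.62, -0.17], [-0.85, -0.64, -0.60], [0.81, 1.55, 1.28]]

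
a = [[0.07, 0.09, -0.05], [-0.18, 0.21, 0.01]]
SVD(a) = [[0.09, 1.00], [1.00, -0.09]] @ diag([0.2777511459193575, 0.12228777919515813]) @ [[-0.62, 0.78, 0.02],[0.71, 0.57, -0.41]]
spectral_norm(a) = 0.28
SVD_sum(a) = [[-0.02, 0.02, 0.00], [-0.17, 0.22, 0.01]] + [[0.09, 0.07, -0.05], [-0.01, -0.01, 0.0]]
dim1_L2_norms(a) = [0.12, 0.28]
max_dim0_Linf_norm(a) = 0.21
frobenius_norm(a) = 0.30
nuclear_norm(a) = 0.40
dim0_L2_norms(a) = [0.19, 0.23, 0.05]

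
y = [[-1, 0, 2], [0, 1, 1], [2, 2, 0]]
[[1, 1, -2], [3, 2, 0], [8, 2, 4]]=y@[[3, -1, 2], [1, 2, 0], [2, 0, 0]]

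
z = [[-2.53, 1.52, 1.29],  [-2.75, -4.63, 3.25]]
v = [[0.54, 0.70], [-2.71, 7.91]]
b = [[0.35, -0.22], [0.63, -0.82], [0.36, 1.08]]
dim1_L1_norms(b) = [0.57, 1.45, 1.44]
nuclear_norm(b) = 2.17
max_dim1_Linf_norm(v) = 7.91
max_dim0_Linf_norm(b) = 1.08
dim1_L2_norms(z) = [3.22, 6.29]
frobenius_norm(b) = 1.59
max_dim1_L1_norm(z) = 10.63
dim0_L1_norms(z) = [5.28, 6.15, 4.54]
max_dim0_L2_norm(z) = 4.87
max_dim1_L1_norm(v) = 10.62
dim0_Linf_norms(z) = [2.75, 4.63, 3.25]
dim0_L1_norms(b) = [1.34, 2.12]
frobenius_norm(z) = 7.07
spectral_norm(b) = 1.39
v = z @ b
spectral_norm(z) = 6.33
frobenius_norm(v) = 8.41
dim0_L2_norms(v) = [2.76, 7.94]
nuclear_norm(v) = 9.11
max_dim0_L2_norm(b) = 1.37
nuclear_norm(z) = 9.47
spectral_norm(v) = 8.38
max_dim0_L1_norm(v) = 8.61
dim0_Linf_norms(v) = [2.71, 7.91]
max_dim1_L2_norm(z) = 6.29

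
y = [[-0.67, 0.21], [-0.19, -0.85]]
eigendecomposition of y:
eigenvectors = [[0.72+0.00j, 0.72-0.00j], [-0.31+0.62j, (-0.31-0.62j)]]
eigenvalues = [(-0.76+0.18j), (-0.76-0.18j)]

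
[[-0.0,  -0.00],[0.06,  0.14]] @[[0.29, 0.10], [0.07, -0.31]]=[[0.00, 0.00], [0.03, -0.04]]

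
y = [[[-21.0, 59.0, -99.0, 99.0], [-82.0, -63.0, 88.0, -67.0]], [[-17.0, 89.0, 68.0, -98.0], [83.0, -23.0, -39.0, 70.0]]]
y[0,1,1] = -63.0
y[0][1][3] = -67.0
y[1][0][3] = -98.0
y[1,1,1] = -23.0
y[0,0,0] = -21.0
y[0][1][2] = 88.0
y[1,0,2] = 68.0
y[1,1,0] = 83.0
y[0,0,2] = -99.0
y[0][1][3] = -67.0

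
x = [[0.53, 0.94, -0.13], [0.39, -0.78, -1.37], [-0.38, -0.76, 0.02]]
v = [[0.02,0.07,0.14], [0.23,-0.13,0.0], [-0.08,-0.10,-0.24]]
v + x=[[0.55, 1.01, 0.01], [0.62, -0.91, -1.37], [-0.46, -0.86, -0.22]]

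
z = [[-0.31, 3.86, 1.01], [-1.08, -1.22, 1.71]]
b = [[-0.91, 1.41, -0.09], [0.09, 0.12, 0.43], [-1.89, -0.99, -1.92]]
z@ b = [[-1.28, -0.97, -0.25], [-2.36, -3.36, -3.71]]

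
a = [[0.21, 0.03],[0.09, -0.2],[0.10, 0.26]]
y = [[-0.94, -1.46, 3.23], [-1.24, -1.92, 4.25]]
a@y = [[-0.23, -0.36, 0.81], [0.16, 0.25, -0.56], [-0.42, -0.65, 1.43]]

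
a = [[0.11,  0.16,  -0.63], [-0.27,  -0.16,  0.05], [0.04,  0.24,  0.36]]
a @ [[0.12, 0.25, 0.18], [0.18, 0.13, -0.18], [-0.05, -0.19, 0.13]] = [[0.07, 0.17, -0.09], [-0.06, -0.10, -0.01], [0.03, -0.03, 0.01]]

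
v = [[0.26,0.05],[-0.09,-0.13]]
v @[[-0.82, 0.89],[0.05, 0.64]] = [[-0.21, 0.26], [0.07, -0.16]]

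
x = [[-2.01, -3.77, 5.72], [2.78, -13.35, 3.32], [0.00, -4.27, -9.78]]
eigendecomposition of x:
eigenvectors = [[-0.96+0.00j, 0.35+0.30j, 0.35-0.30j], [-0.22+0.00j, (-0.15+0.45j), (-0.15-0.45j)], [0.16+0.00j, -0.75+0.00j, (-0.75-0j)]]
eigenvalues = [(-3.86+0j), (-10.64+2.53j), (-10.64-2.53j)]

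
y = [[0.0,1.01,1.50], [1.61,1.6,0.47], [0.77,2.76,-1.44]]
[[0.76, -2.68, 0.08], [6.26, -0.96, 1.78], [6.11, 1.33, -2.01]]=y @ [[2.73, 0.23, 1.80], [1.27, -0.38, -0.89], [-0.35, -1.53, 0.65]]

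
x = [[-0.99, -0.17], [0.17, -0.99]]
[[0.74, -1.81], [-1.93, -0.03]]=x@[[-1.05, 1.77], [1.77, 0.33]]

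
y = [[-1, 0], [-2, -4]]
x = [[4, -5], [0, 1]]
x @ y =[[6, 20], [-2, -4]]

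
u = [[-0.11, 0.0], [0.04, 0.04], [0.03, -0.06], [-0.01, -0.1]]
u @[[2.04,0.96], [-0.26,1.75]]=[[-0.22, -0.11], [0.07, 0.11], [0.08, -0.08], [0.01, -0.18]]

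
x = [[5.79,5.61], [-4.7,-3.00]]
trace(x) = 2.79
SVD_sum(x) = [[6.13, 5.21], [-4.21, -3.58]] + [[-0.34,  0.4],  [-0.49,  0.58]]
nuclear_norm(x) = 10.68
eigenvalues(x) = [(1.4+2.66j), (1.4-2.66j)]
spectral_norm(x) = 9.76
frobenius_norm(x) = 9.80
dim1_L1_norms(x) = [11.4, 7.7]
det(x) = 9.00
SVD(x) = [[-0.82, 0.57], [0.57, 0.82]] @ diag([9.758906211336852, 0.9219270894875752]) @ [[-0.76, -0.65], [-0.65, 0.76]]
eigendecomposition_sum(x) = [[2.90+0.17j, (2.8-1.47j)], [-2.35+1.23j, -1.50+2.48j]] + [[(2.9-0.17j), (2.8+1.47j)], [(-2.35-1.23j), (-1.5-2.48j)]]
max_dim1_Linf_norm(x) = 5.79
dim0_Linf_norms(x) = [5.79, 5.61]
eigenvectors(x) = [[(0.74+0j), 0.74-0.00j], [-0.58+0.35j, -0.58-0.35j]]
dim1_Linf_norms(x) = [5.79, 4.7]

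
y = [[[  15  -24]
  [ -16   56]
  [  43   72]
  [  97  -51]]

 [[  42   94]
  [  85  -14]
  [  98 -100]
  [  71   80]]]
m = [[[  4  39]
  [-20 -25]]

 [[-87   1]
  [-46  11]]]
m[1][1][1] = 11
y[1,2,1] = -100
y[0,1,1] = 56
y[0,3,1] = -51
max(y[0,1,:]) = 56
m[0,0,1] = 39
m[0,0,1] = 39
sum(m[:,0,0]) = -83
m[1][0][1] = 1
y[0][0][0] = 15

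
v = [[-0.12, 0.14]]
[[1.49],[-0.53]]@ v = [[-0.18,0.21], [0.06,-0.07]]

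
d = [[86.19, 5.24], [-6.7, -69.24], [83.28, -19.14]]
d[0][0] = 86.19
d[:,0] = [86.19, -6.7, 83.28]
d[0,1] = 5.24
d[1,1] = -69.24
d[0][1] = 5.24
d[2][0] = 83.28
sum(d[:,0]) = 162.76999999999998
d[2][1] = -19.14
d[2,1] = -19.14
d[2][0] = 83.28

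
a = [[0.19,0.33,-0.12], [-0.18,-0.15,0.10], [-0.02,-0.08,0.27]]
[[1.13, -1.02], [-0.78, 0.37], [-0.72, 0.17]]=a @ [[1.87, 0.78], [1.58, -3.69], [-2.07, -0.42]]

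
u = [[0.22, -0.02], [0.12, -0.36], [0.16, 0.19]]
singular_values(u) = [0.41, 0.29]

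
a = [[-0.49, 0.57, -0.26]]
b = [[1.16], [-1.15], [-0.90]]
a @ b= [[-0.99]]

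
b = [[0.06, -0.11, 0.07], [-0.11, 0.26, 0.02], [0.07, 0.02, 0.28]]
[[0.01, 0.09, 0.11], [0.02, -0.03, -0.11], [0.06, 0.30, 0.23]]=b @ [[-0.19, 0.88, 0.86],[-0.04, 0.19, -0.09],[0.26, 0.84, 0.63]]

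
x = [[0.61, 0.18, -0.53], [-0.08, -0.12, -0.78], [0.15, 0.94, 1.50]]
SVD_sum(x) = [[-0.01, -0.17, -0.34], [-0.02, -0.33, -0.68], [0.04, 0.77, 1.58]] + [[0.59, 0.38, -0.20], [0.07, 0.05, -0.02], [0.16, 0.10, -0.05]] + [[0.03,-0.04,0.02], [-0.13,0.16,-0.08], [-0.05,0.06,-0.03]]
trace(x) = 1.99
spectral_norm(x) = 1.96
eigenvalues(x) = [(0.75+0.44j), (0.75-0.44j), (0.49+0j)]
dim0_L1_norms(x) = [0.84, 1.24, 2.81]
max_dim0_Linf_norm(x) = 1.5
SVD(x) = [[-0.20, -0.96, 0.21],[-0.39, -0.12, -0.91],[0.90, -0.26, -0.35]] @ diag([1.9561322688253548, 0.763865235754434, 0.24648823190162714]) @ [[0.02, 0.44, 0.90], [-0.8, -0.53, 0.28], [0.59, -0.73, 0.34]]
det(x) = 0.37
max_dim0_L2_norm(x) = 1.77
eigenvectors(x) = [[(0.75+0j), 0.75-0.00j, (0.95+0j)], [(0.22+0.34j), 0.22-0.34j, -0.29+0.00j], [-0.13-0.51j, -0.13+0.51j, (0.13+0j)]]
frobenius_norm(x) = 2.11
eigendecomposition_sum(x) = [[(0.2+0.14j), (0.72+1j), (0.16+1.24j)], [(-0.01+0.13j), (-0.25+0.62j), -0.52+0.43j], [(0.06-0.16j), (0.55-0.65j), 0.81-0.32j]] + [[(0.2-0.14j), 0.72-1.00j, (0.16-1.24j)],  [-0.01-0.13j, (-0.25-0.62j), (-0.52-0.43j)],  [(0.06+0.16j), (0.55+0.65j), 0.81+0.32j]] + [[(0.22+0j), (-1.26+0j), (-0.85+0j)], [-0.07-0.00j, 0.38-0.00j, (0.26-0j)], [(0.03+0j), (-0.17+0j), (-0.11+0j)]]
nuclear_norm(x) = 2.97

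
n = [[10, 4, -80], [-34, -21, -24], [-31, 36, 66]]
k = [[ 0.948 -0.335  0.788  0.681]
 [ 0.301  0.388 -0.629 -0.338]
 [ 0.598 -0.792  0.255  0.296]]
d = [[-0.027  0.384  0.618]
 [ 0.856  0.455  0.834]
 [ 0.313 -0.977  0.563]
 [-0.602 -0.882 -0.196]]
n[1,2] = -24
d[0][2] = 0.618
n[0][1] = 4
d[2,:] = [0.313, -0.977, 0.563]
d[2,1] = -0.977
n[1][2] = -24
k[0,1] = -0.335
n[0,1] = 4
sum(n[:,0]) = -55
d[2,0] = 0.313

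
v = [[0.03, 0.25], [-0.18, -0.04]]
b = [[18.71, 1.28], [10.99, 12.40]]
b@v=[[0.33, 4.63], [-1.90, 2.25]]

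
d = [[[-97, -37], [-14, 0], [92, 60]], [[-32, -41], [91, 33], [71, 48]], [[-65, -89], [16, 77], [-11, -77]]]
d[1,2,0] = 71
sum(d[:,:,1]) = -26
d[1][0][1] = -41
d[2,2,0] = -11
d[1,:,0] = [-32, 91, 71]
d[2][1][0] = 16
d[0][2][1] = 60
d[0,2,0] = 92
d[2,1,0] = 16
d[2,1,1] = 77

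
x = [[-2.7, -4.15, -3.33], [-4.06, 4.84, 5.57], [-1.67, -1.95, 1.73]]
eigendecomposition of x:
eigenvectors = [[-0.93+0.00j,(-0.35-0.02j),(-0.35+0.02j)], [(-0.22+0j),(0.86+0j),(0.86-0j)], [(-0.3+0j),(-0.34+0.17j),-0.34-0.17j]]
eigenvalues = [(-4.76+0j), (4.31+1.23j), (4.31-1.23j)]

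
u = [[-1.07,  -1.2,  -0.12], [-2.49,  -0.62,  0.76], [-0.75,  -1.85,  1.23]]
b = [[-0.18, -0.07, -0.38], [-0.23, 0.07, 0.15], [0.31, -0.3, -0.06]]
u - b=[[-0.89, -1.13, 0.26], [-2.26, -0.69, 0.61], [-1.06, -1.55, 1.29]]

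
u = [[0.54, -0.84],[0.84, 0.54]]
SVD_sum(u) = [[0.00,-0.84], [0.0,0.54]] + [[0.54, 0.0], [0.84, 0.00]]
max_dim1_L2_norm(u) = 1.0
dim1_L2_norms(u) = [1.0, 1.0]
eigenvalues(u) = [(0.54+0.84j), (0.54-0.84j)]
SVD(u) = [[-0.84, -0.54], [0.54, -0.84]] @ diag([0.9985990186255943, 0.9985990186255942]) @ [[0.00, 1.0], [-1.0, -0.00]]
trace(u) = 1.08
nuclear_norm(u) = 2.00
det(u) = 1.00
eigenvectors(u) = [[(0.71+0j),0.71-0.00j],[-0.71j,0.00+0.71j]]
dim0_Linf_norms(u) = [0.84, 0.84]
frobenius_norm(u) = 1.41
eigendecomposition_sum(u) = [[0.27+0.42j, (-0.42+0.27j)], [0.42-0.27j, 0.27+0.42j]] + [[(0.27-0.42j), -0.42-0.27j], [(0.42+0.27j), (0.27-0.42j)]]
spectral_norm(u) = 1.00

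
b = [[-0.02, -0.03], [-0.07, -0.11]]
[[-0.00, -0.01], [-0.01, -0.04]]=b @ [[0.03, 0.1], [0.1, 0.32]]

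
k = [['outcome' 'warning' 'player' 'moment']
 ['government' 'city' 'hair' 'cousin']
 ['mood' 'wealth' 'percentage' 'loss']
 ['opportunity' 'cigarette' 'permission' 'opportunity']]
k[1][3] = 'cousin'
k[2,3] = 'loss'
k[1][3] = 'cousin'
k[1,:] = ['government', 'city', 'hair', 'cousin']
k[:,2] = ['player', 'hair', 'percentage', 'permission']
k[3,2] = 'permission'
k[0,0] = 'outcome'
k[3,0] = 'opportunity'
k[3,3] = 'opportunity'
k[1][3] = 'cousin'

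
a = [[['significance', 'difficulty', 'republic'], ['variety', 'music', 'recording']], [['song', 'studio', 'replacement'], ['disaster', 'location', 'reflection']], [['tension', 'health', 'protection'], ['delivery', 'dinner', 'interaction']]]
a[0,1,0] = 'variety'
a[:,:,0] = [['significance', 'variety'], ['song', 'disaster'], ['tension', 'delivery']]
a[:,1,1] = ['music', 'location', 'dinner']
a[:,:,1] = [['difficulty', 'music'], ['studio', 'location'], ['health', 'dinner']]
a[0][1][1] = 'music'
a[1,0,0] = 'song'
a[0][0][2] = 'republic'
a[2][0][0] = 'tension'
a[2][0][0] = 'tension'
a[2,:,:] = [['tension', 'health', 'protection'], ['delivery', 'dinner', 'interaction']]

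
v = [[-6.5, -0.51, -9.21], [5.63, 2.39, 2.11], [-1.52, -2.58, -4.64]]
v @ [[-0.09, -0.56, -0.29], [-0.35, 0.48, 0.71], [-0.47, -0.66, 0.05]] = [[5.09,9.47,1.06], [-2.33,-3.4,0.17], [3.22,2.68,-1.62]]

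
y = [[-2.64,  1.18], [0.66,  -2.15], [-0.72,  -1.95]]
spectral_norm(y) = 3.48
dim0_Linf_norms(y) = [2.64, 2.15]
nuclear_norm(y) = 5.85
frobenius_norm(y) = 4.21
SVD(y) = [[0.72, 0.60],  [-0.61, 0.32],  [-0.33, 0.74]] @ diag([3.484363094238768, 2.3664770921153737]) @ [[-0.6, 0.80], [-0.8, -0.6]]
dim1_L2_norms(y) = [2.89, 2.25, 2.08]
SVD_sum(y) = [[-1.50, 2.02], [1.26, -1.7], [0.68, -0.91]] + [[-1.14, -0.84], [-0.6, -0.45], [-1.4, -1.04]]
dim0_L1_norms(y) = [4.02, 5.28]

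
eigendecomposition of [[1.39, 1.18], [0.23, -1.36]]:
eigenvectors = [[1.0, -0.38], [0.08, 0.92]]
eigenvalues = [1.49, -1.46]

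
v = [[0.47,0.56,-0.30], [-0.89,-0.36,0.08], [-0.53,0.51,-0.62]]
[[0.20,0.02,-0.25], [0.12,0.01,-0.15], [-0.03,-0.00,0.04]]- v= [[-0.27,-0.54,0.05], [1.01,0.37,-0.23], [0.5,-0.51,0.66]]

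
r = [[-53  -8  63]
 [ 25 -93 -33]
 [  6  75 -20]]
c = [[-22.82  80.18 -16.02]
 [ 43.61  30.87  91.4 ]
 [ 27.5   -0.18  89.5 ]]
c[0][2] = -16.02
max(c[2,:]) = 89.5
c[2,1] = -0.18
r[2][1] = 75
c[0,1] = 80.18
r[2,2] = -20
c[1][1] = 30.87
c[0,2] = -16.02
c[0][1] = 80.18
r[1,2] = -33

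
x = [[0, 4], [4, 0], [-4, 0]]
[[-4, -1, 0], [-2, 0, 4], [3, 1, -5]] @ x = [[-4, -16], [-16, -8], [24, 12]]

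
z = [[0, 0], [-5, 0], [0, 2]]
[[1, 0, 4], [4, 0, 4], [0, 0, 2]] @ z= [[0, 8], [0, 8], [0, 4]]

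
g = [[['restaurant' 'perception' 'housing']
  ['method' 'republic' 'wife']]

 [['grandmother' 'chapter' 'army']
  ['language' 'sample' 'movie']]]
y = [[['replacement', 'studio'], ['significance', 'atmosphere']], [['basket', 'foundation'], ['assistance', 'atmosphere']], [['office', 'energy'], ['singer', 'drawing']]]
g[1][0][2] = 'army'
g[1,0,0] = 'grandmother'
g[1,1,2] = 'movie'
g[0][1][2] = 'wife'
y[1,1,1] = 'atmosphere'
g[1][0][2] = 'army'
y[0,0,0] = 'replacement'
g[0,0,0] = 'restaurant'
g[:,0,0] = ['restaurant', 'grandmother']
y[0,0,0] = 'replacement'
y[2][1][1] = 'drawing'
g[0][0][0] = 'restaurant'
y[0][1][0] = 'significance'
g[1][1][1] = 'sample'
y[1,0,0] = 'basket'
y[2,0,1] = 'energy'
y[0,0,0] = 'replacement'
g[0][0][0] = 'restaurant'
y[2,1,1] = 'drawing'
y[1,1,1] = 'atmosphere'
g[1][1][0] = 'language'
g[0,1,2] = 'wife'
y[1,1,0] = 'assistance'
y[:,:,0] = [['replacement', 'significance'], ['basket', 'assistance'], ['office', 'singer']]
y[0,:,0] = ['replacement', 'significance']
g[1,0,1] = 'chapter'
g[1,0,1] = 'chapter'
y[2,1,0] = 'singer'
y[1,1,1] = 'atmosphere'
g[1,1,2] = 'movie'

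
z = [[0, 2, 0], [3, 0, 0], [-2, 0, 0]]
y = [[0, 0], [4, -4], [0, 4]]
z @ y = [[8, -8], [0, 0], [0, 0]]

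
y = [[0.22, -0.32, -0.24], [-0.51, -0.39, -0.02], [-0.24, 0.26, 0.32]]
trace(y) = 0.15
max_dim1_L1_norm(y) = 0.92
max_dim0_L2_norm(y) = 0.61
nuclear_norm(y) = 1.36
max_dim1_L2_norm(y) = 0.64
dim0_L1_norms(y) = [0.97, 0.97, 0.58]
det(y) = -0.03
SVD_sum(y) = [[0.19, -0.30, -0.27], [0.02, -0.04, -0.03], [-0.20, 0.32, 0.28]] + [[0.01, 0.01, -0.0], [-0.53, -0.35, 0.02], [-0.05, -0.04, 0.0]] + [[0.02, -0.02, 0.04],[-0.00, 0.00, -0.00],[0.01, -0.02, 0.03]]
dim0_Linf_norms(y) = [0.51, 0.39, 0.32]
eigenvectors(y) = [[-0.32, -0.63, 0.37], [-0.93, 0.30, -0.44], [0.19, 0.71, 0.82]]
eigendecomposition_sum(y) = [[-0.12, -0.16, -0.04], [-0.34, -0.47, -0.1], [0.07, 0.09, 0.02]] + [[0.31, -0.15, -0.23], [-0.15, 0.07, 0.11], [-0.36, 0.17, 0.25]] + [[0.02, -0.0, 0.02], [-0.03, 0.00, -0.02], [0.05, -0.01, 0.05]]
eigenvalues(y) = [-0.56, 0.64, 0.07]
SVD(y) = [[-0.69, 0.02, 0.72], [-0.08, -0.99, -0.06], [0.72, -0.10, 0.69]] @ diag([0.6566132656037282, 0.643220021130438, 0.061049355853826315]) @ [[-0.43, 0.67, 0.60], [0.83, 0.55, -0.03], [0.35, -0.49, 0.8]]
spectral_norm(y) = 0.66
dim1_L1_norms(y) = [0.78, 0.92, 0.82]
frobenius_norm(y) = 0.92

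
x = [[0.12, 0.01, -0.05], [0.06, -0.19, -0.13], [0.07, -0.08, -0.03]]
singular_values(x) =[0.27, 0.12, 0.03]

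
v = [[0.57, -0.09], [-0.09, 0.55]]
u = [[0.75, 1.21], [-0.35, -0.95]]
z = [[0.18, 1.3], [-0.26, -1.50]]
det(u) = -0.29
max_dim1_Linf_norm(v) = 0.57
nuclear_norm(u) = 1.91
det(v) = 0.31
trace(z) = -1.32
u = v + z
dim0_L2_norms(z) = [0.32, 1.98]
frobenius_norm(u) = 1.75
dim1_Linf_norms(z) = [1.3, 1.5]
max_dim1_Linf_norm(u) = 1.21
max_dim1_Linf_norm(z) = 1.5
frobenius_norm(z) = 2.01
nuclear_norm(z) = 2.04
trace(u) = -0.20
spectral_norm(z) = 2.01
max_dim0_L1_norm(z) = 2.8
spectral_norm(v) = 0.65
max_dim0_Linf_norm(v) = 0.57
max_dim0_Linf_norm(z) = 1.5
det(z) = 0.07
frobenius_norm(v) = 0.80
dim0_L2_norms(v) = [0.58, 0.56]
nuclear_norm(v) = 1.12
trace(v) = 1.12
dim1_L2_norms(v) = [0.58, 0.56]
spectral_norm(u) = 1.74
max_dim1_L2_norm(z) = 1.52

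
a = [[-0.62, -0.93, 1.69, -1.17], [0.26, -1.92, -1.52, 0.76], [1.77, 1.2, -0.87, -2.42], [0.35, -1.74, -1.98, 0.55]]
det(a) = -4.353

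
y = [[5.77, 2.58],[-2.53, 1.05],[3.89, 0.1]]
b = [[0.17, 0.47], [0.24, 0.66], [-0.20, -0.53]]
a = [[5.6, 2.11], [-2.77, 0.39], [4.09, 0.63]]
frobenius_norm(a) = 7.80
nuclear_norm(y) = 9.76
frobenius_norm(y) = 7.91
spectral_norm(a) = 7.68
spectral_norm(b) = 1.03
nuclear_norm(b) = 1.04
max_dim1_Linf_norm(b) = 0.66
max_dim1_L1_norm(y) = 8.35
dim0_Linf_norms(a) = [5.6, 2.11]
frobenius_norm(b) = 1.03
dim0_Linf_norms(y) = [5.77, 2.58]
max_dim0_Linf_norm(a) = 5.6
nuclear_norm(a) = 9.00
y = a + b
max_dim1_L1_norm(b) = 0.9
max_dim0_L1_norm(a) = 12.46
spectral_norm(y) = 7.62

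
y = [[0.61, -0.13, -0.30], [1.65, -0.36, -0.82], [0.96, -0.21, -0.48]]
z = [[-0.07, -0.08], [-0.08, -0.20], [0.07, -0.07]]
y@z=[[-0.05, -0.00], [-0.14, -0.0], [-0.08, -0.0]]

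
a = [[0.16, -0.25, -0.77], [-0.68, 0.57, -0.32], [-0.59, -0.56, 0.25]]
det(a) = -0.65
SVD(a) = [[-0.08, -0.65, 0.76], [0.99, -0.12, 0.01], [0.09, 0.75, 0.65]] @ diag([0.9435489161785258, 0.9222321569765608, 0.7443811466021222]) @ [[-0.78, 0.57, -0.25], [-0.51, -0.35, 0.79], [-0.36, -0.74, -0.57]]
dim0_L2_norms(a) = [0.91, 0.84, 0.87]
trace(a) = 0.98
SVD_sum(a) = [[0.06, -0.04, 0.02], [-0.73, 0.53, -0.23], [-0.06, 0.05, -0.02]] + [[0.3, 0.21, -0.47],[0.06, 0.04, -0.09],[-0.35, -0.25, 0.55]] + [[-0.2, -0.42, -0.32],[-0.0, -0.00, -0.0],[-0.18, -0.36, -0.28]]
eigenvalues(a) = [(-0.78+0j), (0.88+0.25j), (0.88-0.25j)]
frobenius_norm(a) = 1.51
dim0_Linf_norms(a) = [0.68, 0.57, 0.77]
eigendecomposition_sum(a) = [[(-0.33-0j), (-0.19+0j), -0.31+0.00j], [-0.25-0.00j, -0.14+0.00j, -0.23+0.00j], [-0.33-0.00j, -0.19+0.00j, -0.30+0.00j]] + [[0.25+0.08j, (-0.03-0.3j), -0.23+0.14j], [(-0.22+0.23j), 0.36+0.12j, (-0.05-0.33j)], [(-0.13-0.24j), (-0.19+0.26j), 0.28+0.05j]] + [[(0.25-0.08j), (-0.03+0.3j), (-0.23-0.14j)], [-0.22-0.23j, (0.36-0.12j), (-0.05+0.33j)], [(-0.13+0.24j), (-0.19-0.26j), (0.28-0.05j)]]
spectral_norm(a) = 0.94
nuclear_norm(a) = 2.61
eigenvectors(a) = [[(0.63+0j),(0.21+0.48j),0.21-0.48j], [0.47+0.00j,-0.65+0.00j,-0.65-0.00j], [0.62+0.00j,(0.17-0.52j),(0.17+0.52j)]]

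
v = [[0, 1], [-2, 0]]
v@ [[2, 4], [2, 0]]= [[2, 0], [-4, -8]]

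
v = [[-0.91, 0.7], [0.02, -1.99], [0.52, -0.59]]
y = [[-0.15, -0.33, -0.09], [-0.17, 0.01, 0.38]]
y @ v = [[0.08, 0.6], [0.35, -0.36]]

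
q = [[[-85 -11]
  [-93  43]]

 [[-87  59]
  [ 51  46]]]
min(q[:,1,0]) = -93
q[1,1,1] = 46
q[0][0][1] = -11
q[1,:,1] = [59, 46]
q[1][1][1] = 46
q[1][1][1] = 46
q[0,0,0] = -85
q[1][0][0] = -87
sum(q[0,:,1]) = 32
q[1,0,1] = 59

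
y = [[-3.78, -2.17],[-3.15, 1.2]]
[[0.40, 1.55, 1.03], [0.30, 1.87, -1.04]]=y @[[-0.1,-0.52,0.09], [-0.01,0.19,-0.63]]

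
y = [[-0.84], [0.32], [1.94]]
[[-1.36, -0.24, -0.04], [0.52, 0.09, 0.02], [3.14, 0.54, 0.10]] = y@ [[1.62,0.28,0.05]]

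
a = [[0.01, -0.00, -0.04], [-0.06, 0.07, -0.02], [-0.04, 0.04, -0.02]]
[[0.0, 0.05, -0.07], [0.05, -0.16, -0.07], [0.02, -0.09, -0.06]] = a@[[1.22, 0.80, 0.70], [1.83, -1.99, 0.14], [0.22, -1.14, 1.84]]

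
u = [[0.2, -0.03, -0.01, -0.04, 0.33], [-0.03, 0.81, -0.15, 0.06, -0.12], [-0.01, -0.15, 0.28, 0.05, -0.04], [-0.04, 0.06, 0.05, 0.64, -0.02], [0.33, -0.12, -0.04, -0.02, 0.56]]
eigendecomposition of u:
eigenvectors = [[-0.85,-0.16,0.26,0.42,-0.13], [0.07,-0.27,-0.8,0.53,0.02], [0.09,-0.94,0.13,-0.29,-0.11], [-0.05,0.14,-0.21,-0.21,-0.95], [0.52,-0.05,0.48,0.65,-0.28]]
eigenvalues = [-0.0, 0.23, 0.93, 0.7, 0.63]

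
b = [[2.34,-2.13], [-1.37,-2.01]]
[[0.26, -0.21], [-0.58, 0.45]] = b @ [[0.23, -0.18], [0.13, -0.10]]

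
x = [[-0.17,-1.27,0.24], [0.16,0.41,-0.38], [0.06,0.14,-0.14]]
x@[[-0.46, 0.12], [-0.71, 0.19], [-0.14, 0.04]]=[[0.95,-0.25], [-0.31,0.08], [-0.11,0.03]]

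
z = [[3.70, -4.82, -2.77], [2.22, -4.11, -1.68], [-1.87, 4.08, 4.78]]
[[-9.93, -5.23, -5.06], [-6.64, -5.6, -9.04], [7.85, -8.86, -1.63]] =z @ [[-1.54, -2.00, 2.38], [0.55, 2.09, 4.98], [0.57, -4.42, -3.66]]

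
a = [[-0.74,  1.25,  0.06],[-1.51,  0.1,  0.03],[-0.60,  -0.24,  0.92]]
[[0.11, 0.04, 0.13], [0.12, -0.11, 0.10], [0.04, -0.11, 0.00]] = a @ [[-0.08, 0.08, -0.06], [0.04, 0.08, 0.07], [-0.00, -0.05, -0.02]]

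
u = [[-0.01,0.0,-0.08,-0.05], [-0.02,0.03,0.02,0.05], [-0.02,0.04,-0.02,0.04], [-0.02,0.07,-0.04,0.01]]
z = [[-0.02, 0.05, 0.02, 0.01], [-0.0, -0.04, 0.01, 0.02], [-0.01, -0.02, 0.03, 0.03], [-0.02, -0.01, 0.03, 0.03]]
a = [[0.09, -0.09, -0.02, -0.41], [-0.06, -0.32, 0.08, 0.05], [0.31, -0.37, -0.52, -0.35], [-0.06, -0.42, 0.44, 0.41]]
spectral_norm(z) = 0.08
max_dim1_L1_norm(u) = 0.14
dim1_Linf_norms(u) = [0.08, 0.05, 0.04, 0.07]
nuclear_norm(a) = 2.03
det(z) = -0.00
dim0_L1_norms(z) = [0.05, 0.12, 0.09, 0.09]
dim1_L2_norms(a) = [0.43, 0.34, 0.79, 0.74]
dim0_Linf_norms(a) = [0.31, 0.42, 0.52, 0.41]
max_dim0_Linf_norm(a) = 0.52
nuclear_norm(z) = 0.15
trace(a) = -0.34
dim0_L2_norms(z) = [0.03, 0.07, 0.05, 0.05]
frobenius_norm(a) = 1.21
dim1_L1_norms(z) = [0.1, 0.07, 0.09, 0.09]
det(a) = 0.02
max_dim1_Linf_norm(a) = 0.52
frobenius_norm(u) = 0.16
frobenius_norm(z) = 0.10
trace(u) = 0.01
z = u @ a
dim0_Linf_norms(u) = [0.02, 0.07, 0.08, 0.05]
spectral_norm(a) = 0.96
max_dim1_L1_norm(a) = 1.55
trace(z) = 0.00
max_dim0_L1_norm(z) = 0.12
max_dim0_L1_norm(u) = 0.16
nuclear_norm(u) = 0.25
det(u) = -0.00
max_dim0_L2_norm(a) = 0.69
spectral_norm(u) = 0.11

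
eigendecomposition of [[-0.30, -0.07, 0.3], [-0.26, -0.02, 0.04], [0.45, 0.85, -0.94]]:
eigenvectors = [[(0.33+0j), (-0.36+0.34j), (-0.36-0.34j)], [(0.1+0j), -0.49-0.32j, (-0.49+0.32j)], [-0.94+0.00j, -0.64+0.00j, (-0.64-0j)]]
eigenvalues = [(-1.19+0j), (-0.04+0.19j), (-0.04-0.19j)]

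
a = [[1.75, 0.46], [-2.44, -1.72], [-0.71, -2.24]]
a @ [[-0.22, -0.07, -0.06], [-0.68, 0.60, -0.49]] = [[-0.70, 0.15, -0.33], [1.71, -0.86, 0.99], [1.68, -1.29, 1.14]]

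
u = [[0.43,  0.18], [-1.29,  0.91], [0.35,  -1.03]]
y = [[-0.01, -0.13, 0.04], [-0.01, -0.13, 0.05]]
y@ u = [[0.18,-0.16], [0.18,-0.17]]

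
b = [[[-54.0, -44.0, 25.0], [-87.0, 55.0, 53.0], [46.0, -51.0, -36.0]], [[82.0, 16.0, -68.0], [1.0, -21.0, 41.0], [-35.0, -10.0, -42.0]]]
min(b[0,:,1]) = -51.0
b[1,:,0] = [82.0, 1.0, -35.0]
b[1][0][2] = -68.0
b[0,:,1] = [-44.0, 55.0, -51.0]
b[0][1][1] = 55.0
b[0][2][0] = 46.0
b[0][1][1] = 55.0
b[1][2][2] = -42.0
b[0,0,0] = -54.0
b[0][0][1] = -44.0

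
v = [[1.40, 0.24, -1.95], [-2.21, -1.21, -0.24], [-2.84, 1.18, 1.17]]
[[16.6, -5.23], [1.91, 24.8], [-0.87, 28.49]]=v @ [[-1.97, -11.56],[3.89, 1.69],[-9.45, -5.41]]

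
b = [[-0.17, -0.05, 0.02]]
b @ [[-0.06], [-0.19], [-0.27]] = [[0.01]]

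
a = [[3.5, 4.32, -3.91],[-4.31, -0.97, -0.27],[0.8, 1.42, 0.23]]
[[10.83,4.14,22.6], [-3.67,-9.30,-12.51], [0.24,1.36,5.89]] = a @ [[0.99, 2.21, 2.27], [-0.07, -0.37, 2.95], [-1.96, 0.51, -0.49]]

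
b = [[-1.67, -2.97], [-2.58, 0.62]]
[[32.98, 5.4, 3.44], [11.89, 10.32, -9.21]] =b @ [[-6.41, -3.91, 2.9], [-7.50, 0.38, -2.79]]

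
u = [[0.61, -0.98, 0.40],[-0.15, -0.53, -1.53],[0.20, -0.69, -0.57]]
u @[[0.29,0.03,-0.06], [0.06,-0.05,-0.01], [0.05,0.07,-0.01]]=[[0.14, 0.1, -0.03], [-0.15, -0.09, 0.03], [-0.01, 0.0, 0.0]]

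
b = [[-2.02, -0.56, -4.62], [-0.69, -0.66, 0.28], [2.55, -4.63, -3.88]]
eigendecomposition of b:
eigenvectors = [[0.80+0.00j,0.80-0.00j,(0.86+0j)], [(0.03+0.15j),0.03-0.15j,(0.51+0j)], [(0.05-0.57j),(0.05+0.57j),-0.09+0.00j]]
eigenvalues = [(-2.35+3.19j), (-2.35-3.19j), (-1.87+0j)]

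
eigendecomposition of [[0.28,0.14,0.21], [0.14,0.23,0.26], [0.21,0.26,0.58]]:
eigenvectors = [[0.41, 0.87, 0.25], [0.44, 0.05, -0.9], [0.80, -0.48, 0.36]]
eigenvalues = [0.83, 0.17, 0.09]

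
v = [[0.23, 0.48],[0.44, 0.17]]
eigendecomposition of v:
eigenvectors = [[0.74, -0.7], [0.67, 0.71]]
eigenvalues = [0.66, -0.26]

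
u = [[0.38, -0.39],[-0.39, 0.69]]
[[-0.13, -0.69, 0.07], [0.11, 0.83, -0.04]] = u @ [[-0.44, -1.38, 0.27], [-0.09, 0.42, 0.09]]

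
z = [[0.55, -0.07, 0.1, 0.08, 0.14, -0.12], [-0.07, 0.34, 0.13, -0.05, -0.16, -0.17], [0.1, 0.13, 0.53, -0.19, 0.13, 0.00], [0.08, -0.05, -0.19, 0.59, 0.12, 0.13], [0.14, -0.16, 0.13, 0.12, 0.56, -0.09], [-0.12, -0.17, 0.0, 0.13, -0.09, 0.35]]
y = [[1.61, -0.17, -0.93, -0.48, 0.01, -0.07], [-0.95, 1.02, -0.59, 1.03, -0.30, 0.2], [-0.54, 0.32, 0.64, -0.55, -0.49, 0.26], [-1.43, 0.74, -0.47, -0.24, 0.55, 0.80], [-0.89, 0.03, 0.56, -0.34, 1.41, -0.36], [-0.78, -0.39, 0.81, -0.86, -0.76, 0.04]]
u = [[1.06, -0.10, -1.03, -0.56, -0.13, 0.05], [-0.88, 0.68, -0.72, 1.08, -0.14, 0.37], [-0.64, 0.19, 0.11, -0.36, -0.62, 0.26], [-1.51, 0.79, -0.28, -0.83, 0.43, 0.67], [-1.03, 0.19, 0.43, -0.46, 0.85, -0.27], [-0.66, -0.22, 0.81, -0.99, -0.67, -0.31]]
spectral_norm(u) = 2.75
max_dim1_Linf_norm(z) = 0.59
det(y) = 2.12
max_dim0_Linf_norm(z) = 0.59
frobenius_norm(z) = 1.39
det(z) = -0.00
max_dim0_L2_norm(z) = 0.65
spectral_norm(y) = 2.95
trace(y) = 4.48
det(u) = -0.01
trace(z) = 2.92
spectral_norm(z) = 0.85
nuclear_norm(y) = 8.94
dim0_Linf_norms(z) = [0.55, 0.34, 0.53, 0.59, 0.56, 0.35]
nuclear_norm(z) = 2.92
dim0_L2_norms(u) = [2.47, 1.1, 1.58, 1.87, 1.33, 0.91]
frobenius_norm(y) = 4.30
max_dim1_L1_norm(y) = 4.23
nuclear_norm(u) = 8.01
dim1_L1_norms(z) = [1.06, 0.92, 1.08, 1.16, 1.2, 0.86]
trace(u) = 1.56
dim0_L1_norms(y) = [6.2, 2.67, 4.0, 3.5, 3.52, 1.73]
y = u + z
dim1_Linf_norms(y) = [1.61, 1.03, 0.64, 1.43, 1.41, 0.86]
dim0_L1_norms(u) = [5.78, 2.17, 3.38, 4.28, 2.84, 1.93]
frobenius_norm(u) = 3.99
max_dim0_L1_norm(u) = 5.78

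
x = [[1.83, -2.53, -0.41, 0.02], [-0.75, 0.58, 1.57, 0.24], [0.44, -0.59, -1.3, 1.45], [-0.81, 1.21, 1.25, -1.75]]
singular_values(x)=[4.24, 2.18, 1.3, 0.0]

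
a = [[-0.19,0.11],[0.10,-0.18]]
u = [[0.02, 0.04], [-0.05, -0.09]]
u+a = [[-0.17,0.15], [0.05,-0.27]]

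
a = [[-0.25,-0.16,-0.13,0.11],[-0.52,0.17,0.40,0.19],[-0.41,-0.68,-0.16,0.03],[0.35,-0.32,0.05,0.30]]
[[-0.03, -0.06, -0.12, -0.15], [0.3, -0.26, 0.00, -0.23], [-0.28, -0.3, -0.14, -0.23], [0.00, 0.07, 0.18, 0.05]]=a@[[-0.06,0.36,0.33,0.42], [0.40,0.34,-0.11,0.05], [0.28,-0.44,0.47,0.08], [0.46,0.24,0.02,-0.27]]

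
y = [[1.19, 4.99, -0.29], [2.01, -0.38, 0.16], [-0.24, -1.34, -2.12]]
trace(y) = -1.31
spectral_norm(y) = 5.32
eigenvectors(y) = [[0.89+0.00j, 0.35-0.25j, (0.35+0.25j)], [0.44+0.00j, -0.29+0.20j, -0.29-0.20j], [-0.14+0.00j, -0.83+0.00j, -0.83-0.00j]]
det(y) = 23.09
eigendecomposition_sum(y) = [[2.29-0.00j,2.83+0.00j,(-0.04+0j)], [(1.12-0j),(1.38+0j),-0.02+0.00j], [-0.35+0.00j,-0.44-0.00j,0.01+0.00j]] + [[(-0.55-0.72j), (1.08+1.12j), -0.13-1.13j], [0.45+0.61j, -0.88-0.95j, (0.09+0.94j)], [0.06+1.76j, -0.45-2.98j, (-1.06+1.92j)]] + [[-0.55+0.72j, (1.08-1.12j), -0.13+1.13j], [(0.45-0.61j), (-0.88+0.95j), 0.09-0.94j], [0.06-1.76j, -0.45+2.98j, -1.06-1.92j]]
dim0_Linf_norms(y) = [2.01, 4.99, 2.12]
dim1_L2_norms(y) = [5.14, 2.05, 2.52]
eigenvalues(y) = [(3.68+0j), (-2.49+0.25j), (-2.49-0.25j)]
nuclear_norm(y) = 9.49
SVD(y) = [[-0.96, 0.26, 0.10], [-0.02, -0.42, 0.91], [0.28, 0.87, 0.4]] @ diag([5.315743361532276, 2.1404893468817328, 2.0295757857767738]) @ [[-0.24, -0.97, -0.06], [-0.34, 0.14, -0.93], [0.91, -0.20, -0.36]]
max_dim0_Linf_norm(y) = 4.99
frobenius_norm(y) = 6.08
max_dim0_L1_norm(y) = 6.71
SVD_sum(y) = [[1.2, 4.95, 0.3], [0.03, 0.11, 0.01], [-0.35, -1.44, -0.09]] + [[-0.19, 0.08, -0.52], [0.3, -0.12, 0.83], [-0.64, 0.26, -1.73]] + [[0.18, -0.04, -0.07],[1.68, -0.37, -0.67],[0.75, -0.16, -0.30]]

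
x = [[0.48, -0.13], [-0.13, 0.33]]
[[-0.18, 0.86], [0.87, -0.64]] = x@ [[0.37, 1.41], [2.78, -1.39]]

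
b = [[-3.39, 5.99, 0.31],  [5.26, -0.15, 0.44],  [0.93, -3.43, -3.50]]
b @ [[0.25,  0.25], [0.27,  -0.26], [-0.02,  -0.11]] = [[0.76, -2.44], [1.27, 1.31], [-0.62, 1.51]]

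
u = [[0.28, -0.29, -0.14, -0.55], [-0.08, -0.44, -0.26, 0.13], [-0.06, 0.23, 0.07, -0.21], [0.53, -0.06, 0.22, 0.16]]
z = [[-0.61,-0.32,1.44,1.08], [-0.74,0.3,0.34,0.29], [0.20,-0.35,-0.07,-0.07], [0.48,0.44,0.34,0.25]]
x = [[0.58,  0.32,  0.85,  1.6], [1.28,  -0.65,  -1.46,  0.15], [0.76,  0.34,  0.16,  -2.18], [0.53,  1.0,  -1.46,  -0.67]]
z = u @ x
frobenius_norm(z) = 2.31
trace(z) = -0.13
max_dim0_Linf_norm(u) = 0.55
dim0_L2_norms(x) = [1.68, 1.28, 2.24, 2.79]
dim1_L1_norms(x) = [3.35, 3.54, 3.44, 3.66]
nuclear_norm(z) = 3.56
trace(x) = -0.58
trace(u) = 0.07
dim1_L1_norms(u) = [1.26, 0.91, 0.57, 0.97]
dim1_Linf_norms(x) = [1.6, 1.46, 2.18, 1.46]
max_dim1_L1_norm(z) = 3.45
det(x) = 10.44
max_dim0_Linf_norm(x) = 2.18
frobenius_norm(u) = 1.11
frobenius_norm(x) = 4.16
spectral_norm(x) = 3.04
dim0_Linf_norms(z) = [0.74, 0.44, 1.44, 1.08]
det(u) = -0.00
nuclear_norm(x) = 7.75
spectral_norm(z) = 2.04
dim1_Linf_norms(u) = [0.55, 0.44, 0.23, 0.53]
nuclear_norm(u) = 1.92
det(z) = 0.00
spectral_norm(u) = 0.72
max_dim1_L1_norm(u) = 1.26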